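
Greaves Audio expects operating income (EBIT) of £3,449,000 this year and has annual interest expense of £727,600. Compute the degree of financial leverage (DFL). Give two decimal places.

1.27

Interest = £727,600.00.
Degree of financial leverage = EBIT / (EBIT − interest) = £3,449,000 / £2,721,400.00 = 1.2674.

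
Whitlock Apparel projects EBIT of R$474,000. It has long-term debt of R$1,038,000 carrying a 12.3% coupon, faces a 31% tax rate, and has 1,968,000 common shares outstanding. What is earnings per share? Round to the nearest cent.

R$0.12

Pre-tax income = R$474,000 − R$127,674.00 = R$346,326.00.
Net income = R$346,326.00 × (1 − 0.31) = R$238,964.94.
EPS = R$238,964.94 ÷ 1,968,000 = R$0.12.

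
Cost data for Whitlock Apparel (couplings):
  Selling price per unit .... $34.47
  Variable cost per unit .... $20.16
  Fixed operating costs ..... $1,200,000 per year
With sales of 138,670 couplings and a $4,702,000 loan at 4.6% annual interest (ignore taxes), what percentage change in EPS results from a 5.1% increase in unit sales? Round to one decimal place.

+17.8%

Contribution at this volume is 138,670 × $14.31 = $1,984,367.70.
Operating income = contribution − fixed costs = $1,984,367.70 − $1,200,000 = $784,367.70.
Interest = $216,292.00, so EBIT − I = $568,075.70.
DCL = total CM / (EBIT − I) = $1,984,367.70 / $568,075.70 = 3.4931.
EPS therefore changes by 3.4931 × (+5.1%) = +17.8%.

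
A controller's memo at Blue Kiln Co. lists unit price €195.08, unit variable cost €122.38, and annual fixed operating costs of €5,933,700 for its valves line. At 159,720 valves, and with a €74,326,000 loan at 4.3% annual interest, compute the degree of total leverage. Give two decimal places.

4.68

Total contribution margin = 159,720 × €72.70 = €11,611,644.00.
Operating income = contribution − fixed costs = €11,611,644.00 − €5,933,700 = €5,677,944.00. Interest = €3,196,018.00, so EBIT − I = €2,481,926.00.
Degree of total leverage = total CM / (EBIT − interest) = €11,611,644.00 / €2,481,926.00 = 4.6785.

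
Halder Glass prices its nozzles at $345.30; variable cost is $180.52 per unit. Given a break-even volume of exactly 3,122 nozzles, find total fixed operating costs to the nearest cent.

Each unit contributes $345.30 − $180.52 = $164.78.
Since BE = FC / CM, FC = 3,122 × $164.78 = $514,443.16.

$514,443.16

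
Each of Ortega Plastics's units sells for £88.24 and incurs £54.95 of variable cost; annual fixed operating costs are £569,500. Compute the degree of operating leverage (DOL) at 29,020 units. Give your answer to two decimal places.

2.44

Contribution at this volume is 29,020 × £33.29 = £966,075.80.
Subtracting fixed costs: EBIT = £966,075.80 − £569,500 = £396,575.80.
DOL = contribution ÷ EBIT = £966,075.80 ÷ £396,575.80 = 2.4360.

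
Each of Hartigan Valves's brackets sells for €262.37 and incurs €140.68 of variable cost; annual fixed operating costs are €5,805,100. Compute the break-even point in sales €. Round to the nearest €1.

€12,516,099

Contribution margin per unit = €262.37 − €140.68 = €121.69, a CM ratio of €121.69 ÷ €262.37 = 0.4638.
Break-even sales = FC ÷ CM ratio = €5,805,100 × €262.37 / €121.69 = €12,516,099.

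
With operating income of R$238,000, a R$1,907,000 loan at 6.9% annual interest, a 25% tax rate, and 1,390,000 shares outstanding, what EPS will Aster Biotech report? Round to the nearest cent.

R$0.06

Pre-tax income = R$238,000 − R$131,583.00 = R$106,417.00.
After tax at 25%: net income = R$106,417.00 × 0.75 = R$79,812.75.
EPS = R$79,812.75 ÷ 1,390,000 = R$0.06.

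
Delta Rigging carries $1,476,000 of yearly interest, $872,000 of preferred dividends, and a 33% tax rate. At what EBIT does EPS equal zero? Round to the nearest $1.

Preferred dividends are paid after tax, so their pre-tax equivalent is $872,000 ÷ (1 − 0.33) = $1,301,492.54.
Financial break-even EBIT = interest + D_p ÷ (1 − t) = $1,476,000 + $1,301,492.54 = $2,777,492.54.

$2,777,493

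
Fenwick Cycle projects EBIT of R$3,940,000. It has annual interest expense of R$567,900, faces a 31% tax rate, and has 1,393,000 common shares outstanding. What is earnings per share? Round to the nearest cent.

Interest = R$567,900.00, so EBT = R$3,940,000 − R$567,900.00 = R$3,372,100.00.
Net income = R$3,372,100.00 × (1 − 0.31) = R$2,326,749.00.
Per share: R$2,326,749.00 / 1,393,000 shares = R$1.67.

R$1.67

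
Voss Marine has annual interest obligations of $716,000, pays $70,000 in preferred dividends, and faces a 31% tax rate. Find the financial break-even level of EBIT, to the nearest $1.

Grossing the preferred dividend up to pre-tax terms: $70,000 / (1 − 0.31) = $101,449.28.
EPS = 0 when EBIT covers interest plus the pre-tax preferred burden: $716,000 + $101,449.28 = $817,449.28.

$817,449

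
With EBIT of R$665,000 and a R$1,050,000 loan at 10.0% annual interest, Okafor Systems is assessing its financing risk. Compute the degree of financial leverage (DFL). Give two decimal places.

Interest = R$105,000.00.
DFL = EBIT ÷ (EBIT − I) = R$665,000 ÷ (R$665,000 − R$105,000.00) = R$665,000 ÷ R$560,000.00 = 1.1875.

1.19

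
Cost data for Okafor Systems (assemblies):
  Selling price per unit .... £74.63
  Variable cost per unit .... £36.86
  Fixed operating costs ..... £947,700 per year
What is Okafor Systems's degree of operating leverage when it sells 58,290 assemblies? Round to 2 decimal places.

At 58,290 units, contribution = 58,290 × £37.77 = £2,201,613.30.
Subtracting fixed costs: EBIT = £2,201,613.30 − £947,700 = £1,253,913.30.
DOL = contribution ÷ EBIT = £2,201,613.30 ÷ £1,253,913.30 = 1.7558.

1.76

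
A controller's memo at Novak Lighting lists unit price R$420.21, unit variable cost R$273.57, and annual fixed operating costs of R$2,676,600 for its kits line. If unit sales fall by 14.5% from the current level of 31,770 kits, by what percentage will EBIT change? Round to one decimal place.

Contribution at this volume is 31,770 × R$146.64 = R$4,658,752.80.
EBIT = R$4,658,752.80 − R$2,676,600 = R$1,982,152.80.
So DOL = total CM / EBIT = R$4,658,752.80 / R$1,982,152.80 = 2.3503.
So EBIT moves 2.3503 × (-14.5%) = -34.1%.

-34.1%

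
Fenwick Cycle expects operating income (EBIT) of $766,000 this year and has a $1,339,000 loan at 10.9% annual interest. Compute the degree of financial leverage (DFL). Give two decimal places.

Interest = $145,951.00.
DFL = EBIT ÷ (EBIT − I) = $766,000 ÷ ($766,000 − $145,951.00) = $766,000 ÷ $620,049.00 = 1.2354.

1.24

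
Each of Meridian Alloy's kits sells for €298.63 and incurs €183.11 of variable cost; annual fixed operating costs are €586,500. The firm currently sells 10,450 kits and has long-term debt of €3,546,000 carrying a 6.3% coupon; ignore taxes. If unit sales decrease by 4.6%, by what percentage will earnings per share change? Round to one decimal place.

-14.0%

Contribution at this volume is 10,450 × €115.52 = €1,207,184.00.
Operating income = contribution − fixed costs = €1,207,184.00 − €586,500 = €620,684.00.
Interest = €223,398.00, so EBIT − I = €397,286.00.
Degree of combined leverage = contribution ÷ (EBIT − I) = €1,207,184.00 ÷ €397,286.00 = 3.0386.
%ΔEPS = DCL × %ΔSales = 3.0386 × -4.6% = -14.0%.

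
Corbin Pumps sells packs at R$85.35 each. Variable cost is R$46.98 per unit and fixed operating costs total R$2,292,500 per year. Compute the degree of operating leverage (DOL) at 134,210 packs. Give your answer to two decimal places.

At 134,210 units, contribution = 134,210 × R$38.37 = R$5,149,637.70.
Operating income = contribution − fixed costs = R$5,149,637.70 − R$2,292,500 = R$2,857,137.70.
Degree of operating leverage = R$5,149,637.70 / R$2,857,137.70 = 1.8024.

1.80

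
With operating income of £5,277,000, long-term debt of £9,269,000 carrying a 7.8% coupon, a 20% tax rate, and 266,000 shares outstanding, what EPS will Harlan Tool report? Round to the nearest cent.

Interest = £722,982.00, so EBT = £5,277,000 − £722,982.00 = £4,554,018.00.
Net income = £4,554,018.00 × (1 − 0.20) = £3,643,214.40.
Per share: £3,643,214.40 / 266,000 shares = £13.70.

£13.70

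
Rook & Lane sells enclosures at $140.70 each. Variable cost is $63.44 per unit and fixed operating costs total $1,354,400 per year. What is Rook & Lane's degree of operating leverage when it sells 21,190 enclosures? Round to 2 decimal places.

5.79

Contribution at this volume is 21,190 × $77.26 = $1,637,139.40.
EBIT = $1,637,139.40 − $1,354,400 = $282,739.40.
DOL = contribution ÷ EBIT = $1,637,139.40 ÷ $282,739.40 = 5.7903.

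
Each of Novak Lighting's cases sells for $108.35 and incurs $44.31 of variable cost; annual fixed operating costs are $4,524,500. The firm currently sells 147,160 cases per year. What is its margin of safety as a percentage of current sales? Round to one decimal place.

Contribution margin per unit = $108.35 − $44.31 = $64.04. Break-even units = $4,524,500 ÷ $64.04 = 70,651.16; break-even revenue = 70,651.16 × $108.35 = $7,655,052.70.
Actual sales revenue = 147,160 × $108.35 = $15,944,786.00.
Margin of safety = ($15,944,786.00 − $7,655,052.70) ÷ $15,944,786.00 = 52.0%.

52.0%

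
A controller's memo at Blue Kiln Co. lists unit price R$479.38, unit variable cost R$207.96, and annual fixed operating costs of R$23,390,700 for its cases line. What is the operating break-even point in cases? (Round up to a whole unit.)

Contribution margin per unit = R$479.38 − R$207.96 = R$271.42.
Break-even volume = fixed costs ÷ CM per unit = R$23,390,700 ÷ R$271.42 = 86,178.98, so 86,179 cases.

86,179 cases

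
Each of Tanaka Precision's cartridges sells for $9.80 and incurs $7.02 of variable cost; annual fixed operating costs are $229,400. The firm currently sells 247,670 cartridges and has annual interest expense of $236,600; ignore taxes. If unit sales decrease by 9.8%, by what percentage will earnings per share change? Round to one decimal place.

Contribution at this volume is 247,670 × $2.78 = $688,522.60.
EBIT = $688,522.60 − $229,400 = $459,122.60.
Interest = $236,600.00, so EBIT − I = $222,522.60.
DCL = total CM / (EBIT − I) = $688,522.60 / $222,522.60 = 3.0942.
%ΔEPS = DCL × %ΔSales = 3.0942 × -9.8% = -30.3%.

-30.3%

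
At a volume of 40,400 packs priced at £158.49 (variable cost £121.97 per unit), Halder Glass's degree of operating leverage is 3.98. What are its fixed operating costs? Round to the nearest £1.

£1,104,702

At 40,400 units, contribution = 40,400 × £36.52 = £1,475,408.00.
Since DOL = CM ÷ EBIT, EBIT = £1,475,408.00 ÷ 3.98 = £370,705.53.
Fixed costs = CM − EBIT = £1,475,408.00 − £370,705.53 = £1,104,702.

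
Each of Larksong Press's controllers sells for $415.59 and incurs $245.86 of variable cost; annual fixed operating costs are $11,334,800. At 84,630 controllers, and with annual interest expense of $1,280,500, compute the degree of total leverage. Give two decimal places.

8.21

Total contribution margin = 84,630 × $169.73 = $14,364,249.90.
Subtracting fixed costs: EBIT = $14,364,249.90 − $11,334,800 = $3,029,449.90. Interest = $1,280,500.00, so EBIT − I = $1,748,949.90.
Degree of total leverage = total CM / (EBIT − interest) = $14,364,249.90 / $1,748,949.90 = 8.2131.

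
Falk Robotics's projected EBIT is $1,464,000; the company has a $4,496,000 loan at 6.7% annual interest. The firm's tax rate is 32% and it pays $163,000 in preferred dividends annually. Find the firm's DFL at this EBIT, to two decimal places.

1.59

Interest = $301,232.00.
Preferred dividends grossed up pre-tax: $163,000 / (1 − 0.32) = $239,705.88.
DFL = EBIT ÷ [EBIT − I − D_p/(1−t)] = $1,464,000 ÷ [$1,464,000 − $301,232.00 − $239,705.88] = $1,464,000 ÷ $923,062.12 = 1.5860.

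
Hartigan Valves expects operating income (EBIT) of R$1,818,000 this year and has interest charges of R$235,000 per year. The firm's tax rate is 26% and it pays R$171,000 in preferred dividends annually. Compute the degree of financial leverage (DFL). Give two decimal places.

1.34

Interest = R$235,000.00.
Pre-tax preferred-dividend burden = R$171,000 ÷ (1 − 0.26) = R$231,081.08.
DFL = EBIT ÷ [EBIT − I − D_p/(1−t)] = R$1,818,000 ÷ [R$1,818,000 − R$235,000.00 − R$231,081.08] = R$1,818,000 ÷ R$1,351,918.92 = 1.3448.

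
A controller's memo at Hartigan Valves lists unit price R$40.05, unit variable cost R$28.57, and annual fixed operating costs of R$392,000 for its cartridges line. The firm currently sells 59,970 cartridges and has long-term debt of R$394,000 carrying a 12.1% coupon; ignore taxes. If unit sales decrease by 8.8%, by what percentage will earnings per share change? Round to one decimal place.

Contribution at this volume is 59,970 × R$11.48 = R$688,455.60.
Operating income = contribution − fixed costs = R$688,455.60 − R$392,000 = R$296,455.60.
After interest of R$47,674.00, pre-tax earnings = R$248,781.60.
Degree of combined leverage = contribution ÷ (EBIT − I) = R$688,455.60 ÷ R$248,781.60 = 2.7673.
%ΔEPS = DCL × %ΔSales = 2.7673 × -8.8% = -24.4%.

-24.4%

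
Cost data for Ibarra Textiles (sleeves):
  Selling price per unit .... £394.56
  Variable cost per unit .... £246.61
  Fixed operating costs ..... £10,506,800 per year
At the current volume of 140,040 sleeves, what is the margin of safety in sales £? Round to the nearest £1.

£27,234,155

Each unit contributes £394.56 − £246.61 = £147.95. Break-even units = £10,506,800 ÷ £147.95 = 71,015.88; break-even revenue = 71,015.88 × £394.56 = £28,020,027.09.
Current sales = 140,040 × £394.56 = £55,254,182.40.
Margin of safety = £55,254,182.40 − £28,020,027.09 = £27,234,155.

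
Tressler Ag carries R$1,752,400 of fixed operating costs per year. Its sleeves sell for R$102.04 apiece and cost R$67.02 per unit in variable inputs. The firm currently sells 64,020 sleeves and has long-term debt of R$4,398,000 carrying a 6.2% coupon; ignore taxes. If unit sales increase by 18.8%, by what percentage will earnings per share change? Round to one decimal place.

+194.3%

Contribution at this volume is 64,020 × R$35.02 = R$2,241,980.40.
Operating income = contribution − fixed costs = R$2,241,980.40 − R$1,752,400 = R$489,580.40.
Interest = R$272,676.00, so EBIT − I = R$216,904.40.
DCL = total CM / (EBIT − I) = R$2,241,980.40 / R$216,904.40 = 10.3363.
EPS therefore changes by 10.3363 × (+18.8%) = +194.3%.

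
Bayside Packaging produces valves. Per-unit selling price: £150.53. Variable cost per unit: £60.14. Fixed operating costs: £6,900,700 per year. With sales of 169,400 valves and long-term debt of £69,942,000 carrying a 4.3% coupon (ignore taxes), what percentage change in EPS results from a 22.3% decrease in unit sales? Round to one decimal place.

-63.2%

Total contribution margin = 169,400 × £90.39 = £15,312,066.00.
Operating income = contribution − fixed costs = £15,312,066.00 − £6,900,700 = £8,411,366.00.
Interest = £3,007,506.00, so EBIT − I = £5,403,860.00.
Degree of combined leverage = contribution ÷ (EBIT − I) = £15,312,066.00 ÷ £5,403,860.00 = 2.8335.
EPS therefore changes by 2.8335 × (-22.3%) = -63.2%.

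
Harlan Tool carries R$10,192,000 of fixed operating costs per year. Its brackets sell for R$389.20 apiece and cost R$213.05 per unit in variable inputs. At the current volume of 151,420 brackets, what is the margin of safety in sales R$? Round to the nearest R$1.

Each unit contributes R$389.20 − R$213.05 = R$176.15. Break-even units = R$10,192,000 ÷ R$176.15 = 57,859.78; break-even revenue = 57,859.78 × R$389.20 = R$22,519,025.83.
Actual sales revenue = 151,420 × R$389.20 = R$58,932,664.00.
Margin of safety = R$58,932,664.00 − R$22,519,025.83 = R$36,413,638.

R$36,413,638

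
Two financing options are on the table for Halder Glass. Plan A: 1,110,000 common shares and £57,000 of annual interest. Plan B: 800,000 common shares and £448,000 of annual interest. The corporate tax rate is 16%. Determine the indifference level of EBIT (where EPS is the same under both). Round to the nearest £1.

£1,457,032

At indifference, (EBIT − 57,000)(1 − t)/1,110,000 = (EBIT − 448,000)(1 − t)/800,000.
The (1 − t) factor cancels: (EBIT − 57,000) × 800,000 = (EBIT − 448,000) × 1,110,000.
EBIT × (1,110,000 − 800,000) = 448,000 × 1,110,000 − 57,000 × 800,000 = 451,680,000,000, so EBIT = 451,680,000,000 ÷ 310,000 = 1,457,032.26.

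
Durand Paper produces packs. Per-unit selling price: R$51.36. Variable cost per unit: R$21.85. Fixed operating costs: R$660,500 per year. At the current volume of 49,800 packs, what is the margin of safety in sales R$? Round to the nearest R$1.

Contribution margin per unit = R$51.36 − R$21.85 = R$29.51. Break-even units = R$660,500 ÷ R$29.51 = 22,382.24; break-even revenue = 22,382.24 × R$51.36 = R$1,149,552.02.
Actual sales revenue = 49,800 × R$51.36 = R$2,557,728.00.
Margin of safety = R$2,557,728.00 − R$1,149,552.02 = R$1,408,176.

R$1,408,176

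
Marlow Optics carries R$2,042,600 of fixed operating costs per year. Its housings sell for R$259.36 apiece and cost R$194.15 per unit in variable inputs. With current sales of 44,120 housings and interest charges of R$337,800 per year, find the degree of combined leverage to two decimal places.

Contribution at this volume is 44,120 × R$65.21 = R$2,877,065.20.
Operating income = contribution − fixed costs = R$2,877,065.20 − R$2,042,600 = R$834,465.20. Interest = R$337,800.00.
DOL = R$2,877,065.20 ÷ R$834,465.20 = 3.4478; DFL = R$834,465.20 ÷ R$496,665.20 = 1.6801.
DCL = DOL × DFL = 3.4478 × 1.6801 = 5.7926.

5.79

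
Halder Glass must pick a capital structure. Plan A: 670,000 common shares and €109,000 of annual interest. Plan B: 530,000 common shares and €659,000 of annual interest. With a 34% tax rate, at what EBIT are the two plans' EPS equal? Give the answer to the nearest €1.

At indifference, (EBIT − 109,000)(1 − t)/670,000 = (EBIT − 659,000)(1 − t)/530,000.
The (1 − t) factor cancels: (EBIT − 109,000) × 530,000 = (EBIT − 659,000) × 670,000.
EBIT × (670,000 − 530,000) = 659,000 × 670,000 − 109,000 × 530,000 = 383,760,000,000, so EBIT = 383,760,000,000 ÷ 140,000 = 2,741,142.86.

€2,741,143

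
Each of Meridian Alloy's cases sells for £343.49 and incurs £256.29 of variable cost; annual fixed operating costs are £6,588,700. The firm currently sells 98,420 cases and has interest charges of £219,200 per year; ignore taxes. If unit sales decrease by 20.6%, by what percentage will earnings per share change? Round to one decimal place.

Total contribution margin = 98,420 × £87.20 = £8,582,224.00.
Subtracting fixed costs: EBIT = £8,582,224.00 − £6,588,700 = £1,993,524.00.
Interest = £219,200.00, so EBIT − I = £1,774,324.00.
Degree of combined leverage = contribution ÷ (EBIT − I) = £8,582,224.00 ÷ £1,774,324.00 = 4.8369.
EPS therefore changes by 4.8369 × (-20.6%) = -99.6%.

-99.6%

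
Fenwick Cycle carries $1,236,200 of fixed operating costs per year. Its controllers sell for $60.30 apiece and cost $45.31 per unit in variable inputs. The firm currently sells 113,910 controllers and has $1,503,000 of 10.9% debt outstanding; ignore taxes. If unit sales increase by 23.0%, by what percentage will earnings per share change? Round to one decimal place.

+127.7%

Contribution at this volume is 113,910 × $14.99 = $1,707,510.90.
EBIT = $1,707,510.90 − $1,236,200 = $471,310.90.
After interest of $163,827.00, pre-tax earnings = $307,483.90.
DCL = total CM / (EBIT − I) = $1,707,510.90 / $307,483.90 = 5.5532.
EPS therefore changes by 5.5532 × (+23.0%) = +127.7%.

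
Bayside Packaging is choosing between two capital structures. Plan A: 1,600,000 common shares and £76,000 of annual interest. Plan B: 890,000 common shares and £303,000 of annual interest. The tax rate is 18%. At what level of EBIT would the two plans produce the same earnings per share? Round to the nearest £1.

£587,549

At indifference, (EBIT − 76,000)(1 − t)/1,600,000 = (EBIT − 303,000)(1 − t)/890,000.
The (1 − t) factor cancels: (EBIT − 76,000) × 890,000 = (EBIT − 303,000) × 1,600,000.
Solving, EBIT = (303,000·1,600,000 − 76,000·890,000) / (1,600,000 − 890,000) = 417,160,000,000 / 710,000 = 587,549.30.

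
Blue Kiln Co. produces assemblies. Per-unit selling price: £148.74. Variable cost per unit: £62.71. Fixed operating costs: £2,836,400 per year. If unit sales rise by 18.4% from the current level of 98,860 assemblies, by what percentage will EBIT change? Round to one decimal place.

+27.6%

Contribution at this volume is 98,860 × £86.03 = £8,504,925.80.
Subtracting fixed costs: EBIT = £8,504,925.80 − £2,836,400 = £5,668,525.80.
So DOL = total CM / EBIT = £8,504,925.80 / £5,668,525.80 = 1.5004.
Operating income changes by 1.5004 × +18.4% = +27.6%.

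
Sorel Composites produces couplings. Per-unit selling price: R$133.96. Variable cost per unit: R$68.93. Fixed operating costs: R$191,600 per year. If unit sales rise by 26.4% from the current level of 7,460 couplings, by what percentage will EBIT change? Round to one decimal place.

+43.6%

Total contribution margin = 7,460 × R$65.03 = R$485,123.80.
Subtracting fixed costs: EBIT = R$485,123.80 − R$191,600 = R$293,523.80.
DOL = contribution ÷ EBIT = R$485,123.80 ÷ R$293,523.80 = 1.6528.
%ΔEBIT = DOL × %ΔSales = 1.6528 × +26.4% = +43.6%.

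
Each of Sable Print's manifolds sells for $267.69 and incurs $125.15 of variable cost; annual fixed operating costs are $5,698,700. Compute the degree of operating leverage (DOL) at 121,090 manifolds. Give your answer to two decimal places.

1.49

At 121,090 units, contribution = 121,090 × $142.54 = $17,260,168.60.
EBIT = $17,260,168.60 − $5,698,700 = $11,561,468.60.
DOL = contribution ÷ EBIT = $17,260,168.60 ÷ $11,561,468.60 = 1.4929.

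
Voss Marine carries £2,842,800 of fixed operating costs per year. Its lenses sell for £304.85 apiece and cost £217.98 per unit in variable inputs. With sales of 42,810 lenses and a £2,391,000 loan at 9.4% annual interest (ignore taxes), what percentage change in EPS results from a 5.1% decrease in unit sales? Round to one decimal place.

Total contribution margin = 42,810 × £86.87 = £3,718,904.70.
Operating income = contribution − fixed costs = £3,718,904.70 − £2,842,800 = £876,104.70.
Interest = £224,754.00, so EBIT − I = £651,350.70.
Degree of combined leverage = contribution ÷ (EBIT − I) = £3,718,904.70 ÷ £651,350.70 = 5.7095.
EPS therefore changes by 5.7095 × (-5.1%) = -29.1%.

-29.1%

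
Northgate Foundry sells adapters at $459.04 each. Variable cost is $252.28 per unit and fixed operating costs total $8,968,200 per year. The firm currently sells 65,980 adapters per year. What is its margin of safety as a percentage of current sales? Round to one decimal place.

34.3%

Each unit contributes $459.04 − $252.28 = $206.76. Break-even units = $8,968,200 ÷ $206.76 = 43,374.93; break-even revenue = 43,374.93 × $459.04 = $19,910,826.70.
Current sales = 65,980 × $459.04 = $30,287,459.20.
Margin of safety = ($30,287,459.20 − $19,910,826.70) ÷ $30,287,459.20 = 34.3%.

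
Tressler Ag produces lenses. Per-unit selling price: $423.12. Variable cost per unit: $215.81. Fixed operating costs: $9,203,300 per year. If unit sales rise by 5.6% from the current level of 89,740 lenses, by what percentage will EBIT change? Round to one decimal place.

Total contribution margin = 89,740 × $207.31 = $18,603,999.40.
Subtracting fixed costs: EBIT = $18,603,999.40 − $9,203,300 = $9,400,699.40.
DOL = contribution ÷ EBIT = $18,603,999.40 ÷ $9,400,699.40 = 1.9790.
%ΔEBIT = DOL × %ΔSales = 1.9790 × +5.6% = +11.1%.

+11.1%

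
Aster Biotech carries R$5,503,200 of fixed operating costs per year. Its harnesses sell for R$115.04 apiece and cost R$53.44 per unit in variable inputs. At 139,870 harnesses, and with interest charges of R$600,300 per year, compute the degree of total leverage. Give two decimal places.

3.43

Contribution at this volume is 139,870 × R$61.60 = R$8,615,992.00.
EBIT = R$8,615,992.00 − R$5,503,200 = R$3,112,792.00. Interest = R$600,300.00, so EBIT − I = R$2,512,492.00.
DCL = contribution ÷ (EBIT − I) = R$8,615,992.00 ÷ R$2,512,492.00 = 3.4293.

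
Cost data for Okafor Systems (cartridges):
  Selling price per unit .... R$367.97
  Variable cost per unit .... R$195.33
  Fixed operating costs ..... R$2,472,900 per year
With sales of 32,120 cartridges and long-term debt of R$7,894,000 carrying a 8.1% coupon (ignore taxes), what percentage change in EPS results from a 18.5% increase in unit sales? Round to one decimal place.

Total contribution margin = 32,120 × R$172.64 = R$5,545,196.80.
Operating income = contribution − fixed costs = R$5,545,196.80 − R$2,472,900 = R$3,072,296.80.
After interest of R$639,414.00, pre-tax earnings = R$2,432,882.80.
DCL = total CM / (EBIT − I) = R$5,545,196.80 / R$2,432,882.80 = 2.2793.
EPS therefore changes by 2.2793 × (+18.5%) = +42.2%.

+42.2%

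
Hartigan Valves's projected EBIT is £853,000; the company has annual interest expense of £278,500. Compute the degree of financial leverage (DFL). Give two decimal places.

Interest = £278,500.00.
Degree of financial leverage = EBIT / (EBIT − interest) = £853,000 / £574,500.00 = 1.4848.

1.48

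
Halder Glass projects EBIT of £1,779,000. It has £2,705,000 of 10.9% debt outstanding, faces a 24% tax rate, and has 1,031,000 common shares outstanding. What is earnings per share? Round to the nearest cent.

Interest = £294,845.00, so EBT = £1,779,000 − £294,845.00 = £1,484,155.00.
Net income = £1,484,155.00 × (1 − 0.24) = £1,127,957.80.
Per share: £1,127,957.80 / 1,031,000 shares = £1.09.

£1.09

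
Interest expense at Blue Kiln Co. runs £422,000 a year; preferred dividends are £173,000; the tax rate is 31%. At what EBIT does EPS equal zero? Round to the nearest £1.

Preferred dividends are paid after tax, so their pre-tax equivalent is £173,000 ÷ (1 − 0.31) = £250,724.64.
Financial break-even EBIT = interest + D_p ÷ (1 − t) = £422,000 + £250,724.64 = £672,724.64.

£672,725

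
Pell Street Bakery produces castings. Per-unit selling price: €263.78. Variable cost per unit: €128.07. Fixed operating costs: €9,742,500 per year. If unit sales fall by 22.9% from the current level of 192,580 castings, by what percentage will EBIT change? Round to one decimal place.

Total contribution margin = 192,580 × €135.71 = €26,135,031.80.
Subtracting fixed costs: EBIT = €26,135,031.80 − €9,742,500 = €16,392,531.80.
Degree of operating leverage = €26,135,031.80 / €16,392,531.80 = 1.5943.
Operating income changes by 1.5943 × -22.9% = -36.5%.

-36.5%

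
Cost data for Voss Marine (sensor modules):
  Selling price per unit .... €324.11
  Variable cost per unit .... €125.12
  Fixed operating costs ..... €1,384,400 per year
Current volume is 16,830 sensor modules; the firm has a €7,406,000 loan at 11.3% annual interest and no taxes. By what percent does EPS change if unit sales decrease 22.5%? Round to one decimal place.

Contribution at this volume is 16,830 × €198.99 = €3,349,001.70.
Subtracting fixed costs: EBIT = €3,349,001.70 − €1,384,400 = €1,964,601.70.
After interest of €836,878.00, pre-tax earnings = €1,127,723.70.
DCL = total CM / (EBIT − I) = €3,349,001.70 / €1,127,723.70 = 2.9697.
EPS therefore changes by 2.9697 × (-22.5%) = -66.8%.

-66.8%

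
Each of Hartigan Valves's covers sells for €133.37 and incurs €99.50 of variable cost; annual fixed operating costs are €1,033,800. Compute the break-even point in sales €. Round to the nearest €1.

CM per unit = €133.37 − €99.50 = €33.87; CM ratio = €33.87 / €133.37 = 0.2540.
Break-even sales = FC ÷ CM ratio = €1,033,800 × €133.37 / €33.87 = €4,070,797.

€4,070,797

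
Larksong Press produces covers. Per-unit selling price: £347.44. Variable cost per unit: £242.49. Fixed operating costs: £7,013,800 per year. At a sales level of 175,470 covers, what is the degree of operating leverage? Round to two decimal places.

Total contribution margin = 175,470 × £104.95 = £18,415,576.50.
Operating income = contribution − fixed costs = £18,415,576.50 − £7,013,800 = £11,401,776.50.
DOL = contribution ÷ EBIT = £18,415,576.50 ÷ £11,401,776.50 = 1.6151.

1.62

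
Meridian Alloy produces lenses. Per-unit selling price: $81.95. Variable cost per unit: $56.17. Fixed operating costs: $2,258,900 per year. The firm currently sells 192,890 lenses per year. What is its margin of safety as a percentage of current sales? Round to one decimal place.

Each unit contributes $81.95 − $56.17 = $25.78. Break-even units = $2,258,900 ÷ $25.78 = 87,622.19; break-even revenue = 87,622.19 × $81.95 = $7,180,638.29.
Current sales = 192,890 × $81.95 = $15,807,335.50.
Margin of safety = ($15,807,335.50 − $7,180,638.29) ÷ $15,807,335.50 = 54.6%.

54.6%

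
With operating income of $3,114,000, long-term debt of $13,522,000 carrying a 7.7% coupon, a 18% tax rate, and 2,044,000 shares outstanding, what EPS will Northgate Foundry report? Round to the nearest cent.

Pre-tax income = $3,114,000 − $1,041,194.00 = $2,072,806.00.
Net income = $2,072,806.00 × (1 − 0.18) = $1,699,700.92.
Per share: $1,699,700.92 / 2,044,000 shares = $0.83.

$0.83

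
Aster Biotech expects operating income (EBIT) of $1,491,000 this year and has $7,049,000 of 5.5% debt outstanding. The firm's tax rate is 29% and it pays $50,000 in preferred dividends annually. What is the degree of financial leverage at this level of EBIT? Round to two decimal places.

Annual interest charges come to $387,695.00.
Pre-tax preferred-dividend burden = $50,000 ÷ (1 − 0.29) = $70,422.54.
DFL = EBIT ÷ [EBIT − I − D_p/(1−t)] = $1,491,000 ÷ [$1,491,000 − $387,695.00 − $70,422.54] = $1,491,000 ÷ $1,032,882.46 = 1.4435.

1.44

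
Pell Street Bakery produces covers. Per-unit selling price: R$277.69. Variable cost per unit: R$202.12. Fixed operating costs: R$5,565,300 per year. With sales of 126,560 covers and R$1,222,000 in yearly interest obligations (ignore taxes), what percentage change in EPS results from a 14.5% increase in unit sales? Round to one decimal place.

At 126,560 units, contribution = 126,560 × R$75.57 = R$9,564,139.20.
Operating income = contribution − fixed costs = R$9,564,139.20 − R$5,565,300 = R$3,998,839.20.
After interest of R$1,222,000.00, pre-tax earnings = R$2,776,839.20.
DCL = total CM / (EBIT − I) = R$9,564,139.20 / R$2,776,839.20 = 3.4443.
EPS therefore changes by 3.4443 × (+14.5%) = +49.9%.

+49.9%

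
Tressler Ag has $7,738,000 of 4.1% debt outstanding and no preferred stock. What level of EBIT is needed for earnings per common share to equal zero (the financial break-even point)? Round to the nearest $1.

Annual interest = 4.1% × $7,738,000 = $317,258.00.
With no preferred dividends, EPS = 0 when EBIT exactly covers interest, so the financial break-even EBIT is $317,258.00.

$317,258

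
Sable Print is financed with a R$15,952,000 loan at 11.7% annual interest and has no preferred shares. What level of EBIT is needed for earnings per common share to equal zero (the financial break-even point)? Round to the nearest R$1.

R$1,866,384

Annual interest = 11.7% × R$15,952,000 = R$1,866,384.00.
With no preferred dividends, EPS = 0 when EBIT exactly covers interest, so the financial break-even EBIT is R$1,866,384.00.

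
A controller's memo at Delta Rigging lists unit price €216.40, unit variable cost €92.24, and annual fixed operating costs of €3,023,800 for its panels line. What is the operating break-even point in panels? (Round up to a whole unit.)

24,355 panels

Each unit contributes €216.40 − €92.24 = €124.16.
Break-even volume = fixed costs ÷ CM per unit = €3,023,800 ÷ €124.16 = 24,354.06, so 24,355 panels.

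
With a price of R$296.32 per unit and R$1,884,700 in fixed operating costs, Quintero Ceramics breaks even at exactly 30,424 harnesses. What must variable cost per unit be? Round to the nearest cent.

R$234.37

At break-even, FC = Q × (P − VC), so P − VC = R$1,884,700 ÷ 30,424 = R$61.9478.
Hence VC = price − CM = R$296.32 − R$61.9478 = R$234.37.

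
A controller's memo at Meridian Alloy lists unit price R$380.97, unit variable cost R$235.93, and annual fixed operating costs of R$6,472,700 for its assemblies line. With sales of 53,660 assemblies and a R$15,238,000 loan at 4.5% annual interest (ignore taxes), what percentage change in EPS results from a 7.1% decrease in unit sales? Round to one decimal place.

Total contribution margin = 53,660 × R$145.04 = R$7,782,846.40.
Operating income = contribution − fixed costs = R$7,782,846.40 − R$6,472,700 = R$1,310,146.40.
Interest = R$685,710.00, so EBIT − I = R$624,436.40.
Degree of combined leverage = contribution ÷ (EBIT − I) = R$7,782,846.40 ÷ R$624,436.40 = 12.4638.
%ΔEPS = DCL × %ΔSales = 12.4638 × -7.1% = -88.5%.

-88.5%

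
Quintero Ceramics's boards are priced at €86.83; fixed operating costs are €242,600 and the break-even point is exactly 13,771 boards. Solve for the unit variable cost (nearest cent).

At break-even, FC = Q × (P − VC), so P − VC = €242,600 ÷ 13,771 = €17.6167.
Hence VC = price − CM = €86.83 − €17.6167 = €69.21.

€69.21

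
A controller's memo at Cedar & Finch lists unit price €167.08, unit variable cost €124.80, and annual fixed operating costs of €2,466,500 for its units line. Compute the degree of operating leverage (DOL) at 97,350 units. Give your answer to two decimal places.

2.50

Total contribution margin = 97,350 × €42.28 = €4,115,958.00.
Subtracting fixed costs: EBIT = €4,115,958.00 − €2,466,500 = €1,649,458.00.
DOL = contribution ÷ EBIT = €4,115,958.00 ÷ €1,649,458.00 = 2.4953.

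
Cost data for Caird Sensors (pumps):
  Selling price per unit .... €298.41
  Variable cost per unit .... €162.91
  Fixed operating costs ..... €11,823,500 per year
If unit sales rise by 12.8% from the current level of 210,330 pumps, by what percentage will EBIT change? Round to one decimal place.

+21.9%

Contribution at this volume is 210,330 × €135.50 = €28,499,715.00.
EBIT = €28,499,715.00 − €11,823,500 = €16,676,215.00.
Degree of operating leverage = €28,499,715.00 / €16,676,215.00 = 1.7090.
Operating income changes by 1.7090 × +12.8% = +21.9%.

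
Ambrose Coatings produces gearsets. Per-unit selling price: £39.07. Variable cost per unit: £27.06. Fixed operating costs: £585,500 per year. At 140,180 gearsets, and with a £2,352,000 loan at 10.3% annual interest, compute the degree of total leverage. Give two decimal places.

At 140,180 units, contribution = 140,180 × £12.01 = £1,683,561.80.
Operating income = contribution − fixed costs = £1,683,561.80 − £585,500 = £1,098,061.80. Interest = £242,256.00, so EBIT − I = £855,805.80.
DCL = contribution ÷ (EBIT − I) = £1,683,561.80 ÷ £855,805.80 = 1.9672.

1.97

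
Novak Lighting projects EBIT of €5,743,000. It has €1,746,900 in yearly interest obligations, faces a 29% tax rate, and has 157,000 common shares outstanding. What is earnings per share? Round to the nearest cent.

€18.07

Pre-tax income = €5,743,000 − €1,746,900.00 = €3,996,100.00.
Net income = €3,996,100.00 × (1 − 0.29) = €2,837,231.00.
Per share: €2,837,231.00 / 157,000 shares = €18.07.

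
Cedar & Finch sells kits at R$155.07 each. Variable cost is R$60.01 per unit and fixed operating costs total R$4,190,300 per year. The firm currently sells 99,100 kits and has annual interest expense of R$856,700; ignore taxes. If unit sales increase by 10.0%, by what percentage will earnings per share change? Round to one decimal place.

+21.5%

At 99,100 units, contribution = 99,100 × R$95.06 = R$9,420,446.00.
Operating income = contribution − fixed costs = R$9,420,446.00 − R$4,190,300 = R$5,230,146.00.
Interest = R$856,700.00, so EBIT − I = R$4,373,446.00.
Degree of combined leverage = contribution ÷ (EBIT − I) = R$9,420,446.00 ÷ R$4,373,446.00 = 2.1540.
EPS therefore changes by 2.1540 × (+10.0%) = +21.5%.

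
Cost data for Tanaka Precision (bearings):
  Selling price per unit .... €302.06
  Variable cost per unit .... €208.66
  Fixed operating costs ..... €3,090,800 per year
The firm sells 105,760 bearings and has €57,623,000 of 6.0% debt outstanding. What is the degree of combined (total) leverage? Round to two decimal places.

At 105,760 units, contribution = 105,760 × €93.40 = €9,877,984.00.
Operating income = contribution − fixed costs = €9,877,984.00 − €3,090,800 = €6,787,184.00. Interest = €3,457,380.00.
DOL = €9,877,984.00 ÷ €6,787,184.00 = 1.4554; DFL = €6,787,184.00 ÷ €3,329,804.00 = 2.0383.
Combined leverage = 1.4554 × 2.0383 = 2.9665.

2.97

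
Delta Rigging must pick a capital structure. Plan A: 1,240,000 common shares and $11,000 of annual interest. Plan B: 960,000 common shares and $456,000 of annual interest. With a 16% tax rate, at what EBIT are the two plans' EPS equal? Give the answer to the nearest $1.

$1,981,714

Set EPS_A = EPS_B: (EBIT − $11,000)(1 − 0.16) ÷ 1,240,000 = (EBIT − $456,000)(1 − 0.16) ÷ 960,000.
The (1 − t) factor cancels: (EBIT − 11,000) × 960,000 = (EBIT − 456,000) × 1,240,000.
Solving, EBIT = (456,000·1,240,000 − 11,000·960,000) / (1,240,000 − 960,000) = 554,880,000,000 / 280,000 = 1,981,714.29.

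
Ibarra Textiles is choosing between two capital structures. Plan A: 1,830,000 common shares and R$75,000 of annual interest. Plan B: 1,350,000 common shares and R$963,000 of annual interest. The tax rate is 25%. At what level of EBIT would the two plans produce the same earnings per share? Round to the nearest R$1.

Set EPS_A = EPS_B: (EBIT − R$75,000)(1 − 0.25) ÷ 1,830,000 = (EBIT − R$963,000)(1 − 0.25) ÷ 1,350,000.
Cancelling (1 − t) and cross-multiplying: 1,350,000·(EBIT − 75,000) = 1,830,000·(EBIT − 963,000).
Solving, EBIT = (963,000·1,830,000 − 75,000·1,350,000) / (1,830,000 − 1,350,000) = 1,661,040,000,000 / 480,000 = 3,460,500.00.

R$3,460,500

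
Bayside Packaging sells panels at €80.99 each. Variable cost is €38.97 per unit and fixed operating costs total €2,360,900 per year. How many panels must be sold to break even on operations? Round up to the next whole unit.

56,186 panels

Unit CM = price − variable cost = €80.99 − €38.97 = €42.02.
Break-even Q = €2,360,900 / €42.02 = 56,185.15 → 56,186 panels.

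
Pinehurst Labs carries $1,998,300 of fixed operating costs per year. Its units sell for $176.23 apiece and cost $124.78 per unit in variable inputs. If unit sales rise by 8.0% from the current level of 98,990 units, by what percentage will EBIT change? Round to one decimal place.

+13.2%

Contribution at this volume is 98,990 × $51.45 = $5,093,035.50.
EBIT = $5,093,035.50 − $1,998,300 = $3,094,735.50.
DOL = contribution ÷ EBIT = $5,093,035.50 ÷ $3,094,735.50 = 1.6457.
Operating income changes by 1.6457 × +8.0% = +13.2%.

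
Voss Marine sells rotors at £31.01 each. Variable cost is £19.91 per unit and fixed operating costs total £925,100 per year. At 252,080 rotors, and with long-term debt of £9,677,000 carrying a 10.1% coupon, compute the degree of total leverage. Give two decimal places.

Total contribution margin = 252,080 × £11.10 = £2,798,088.00.
EBIT = £2,798,088.00 − £925,100 = £1,872,988.00. Interest = £977,377.00.
DOL = £2,798,088.00 ÷ £1,872,988.00 = 1.4939; DFL = £1,872,988.00 ÷ £895,611.00 = 2.0913.
Combined leverage = 1.4939 × 2.0913 = 3.1242.

3.12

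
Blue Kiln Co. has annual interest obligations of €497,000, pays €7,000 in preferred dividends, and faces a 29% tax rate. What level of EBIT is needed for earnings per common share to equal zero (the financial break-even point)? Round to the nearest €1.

€506,859

Preferred dividends are paid after tax, so their pre-tax equivalent is €7,000 ÷ (1 − 0.29) = €9,859.15.
Financial break-even EBIT = interest + D_p ÷ (1 − t) = €497,000 + €9,859.15 = €506,859.15.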